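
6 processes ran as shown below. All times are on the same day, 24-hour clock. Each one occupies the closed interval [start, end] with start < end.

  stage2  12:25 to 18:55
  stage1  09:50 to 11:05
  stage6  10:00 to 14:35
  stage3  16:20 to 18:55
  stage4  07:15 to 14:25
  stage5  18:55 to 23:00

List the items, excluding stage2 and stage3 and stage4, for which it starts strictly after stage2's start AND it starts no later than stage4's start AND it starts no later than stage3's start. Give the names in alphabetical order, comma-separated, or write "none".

none

Conditions: its start is strictly after stage2's start (X.start > 12:25) AND its start is no later than stage4's start (X.start <= 07:15) AND its start is no later than stage3's start (X.start <= 16:20).
stage1: start 09:50 > 12:25? ✗; start 09:50 <= 07:15? ✗; start 09:50 <= 16:20? ✓ → no.
stage5: start 18:55 > 12:25? ✓; start 18:55 <= 07:15? ✗; start 18:55 <= 16:20? ✗ → no.
stage6: start 10:00 > 12:25? ✗; start 10:00 <= 07:15? ✗; start 10:00 <= 16:20? ✓ → no.
Result: none.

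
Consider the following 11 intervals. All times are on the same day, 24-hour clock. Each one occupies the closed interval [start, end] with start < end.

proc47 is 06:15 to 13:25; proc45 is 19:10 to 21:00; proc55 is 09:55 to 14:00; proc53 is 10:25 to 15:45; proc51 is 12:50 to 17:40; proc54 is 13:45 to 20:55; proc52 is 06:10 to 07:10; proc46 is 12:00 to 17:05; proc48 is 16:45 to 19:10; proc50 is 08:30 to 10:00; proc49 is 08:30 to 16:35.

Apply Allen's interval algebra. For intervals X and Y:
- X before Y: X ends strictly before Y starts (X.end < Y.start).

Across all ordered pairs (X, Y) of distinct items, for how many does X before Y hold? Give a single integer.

Checking all 110 ordered pairs for relation 'before'; matching pairs in alphabetical order:
(proc46, proc45): proc46 before proc45 ✓
(proc47, proc45): proc47 before proc45 ✓
(proc47, proc48): proc47 before proc48 ✓
(proc47, proc54): proc47 before proc54 ✓
(proc49, proc45): proc49 before proc45 ✓
(proc49, proc48): proc49 before proc48 ✓
(proc50, proc45): proc50 before proc45 ✓
(proc50, proc46): proc50 before proc46 ✓
(proc50, proc48): proc50 before proc48 ✓
(proc50, proc51): proc50 before proc51 ✓
(proc50, proc53): proc50 before proc53 ✓
(proc50, proc54): proc50 before proc54 ✓
(proc51, proc45): proc51 before proc45 ✓
(proc52, proc45): proc52 before proc45 ✓
(proc52, proc46): proc52 before proc46 ✓
(proc52, proc48): proc52 before proc48 ✓
(proc52, proc49): proc52 before proc49 ✓
(proc52, proc50): proc52 before proc50 ✓
(proc52, proc51): proc52 before proc51 ✓
(proc52, proc53): proc52 before proc53 ✓
(proc52, proc54): proc52 before proc54 ✓
(proc52, proc55): proc52 before proc55 ✓
(proc53, proc45): proc53 before proc45 ✓
(proc53, proc48): proc53 before proc48 ✓
... plus 2 further pairs not listed.
Count: 26.

26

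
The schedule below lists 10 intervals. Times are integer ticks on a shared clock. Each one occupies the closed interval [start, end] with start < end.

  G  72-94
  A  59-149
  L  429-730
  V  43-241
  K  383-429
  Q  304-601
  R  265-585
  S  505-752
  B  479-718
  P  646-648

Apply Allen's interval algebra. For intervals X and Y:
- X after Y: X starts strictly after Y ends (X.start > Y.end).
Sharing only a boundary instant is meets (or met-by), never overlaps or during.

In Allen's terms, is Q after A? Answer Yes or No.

Q = [304, 601], A = [59, 149].
Actual relation of Q to A: after.
Asked whether 'after' holds → Yes.

Yes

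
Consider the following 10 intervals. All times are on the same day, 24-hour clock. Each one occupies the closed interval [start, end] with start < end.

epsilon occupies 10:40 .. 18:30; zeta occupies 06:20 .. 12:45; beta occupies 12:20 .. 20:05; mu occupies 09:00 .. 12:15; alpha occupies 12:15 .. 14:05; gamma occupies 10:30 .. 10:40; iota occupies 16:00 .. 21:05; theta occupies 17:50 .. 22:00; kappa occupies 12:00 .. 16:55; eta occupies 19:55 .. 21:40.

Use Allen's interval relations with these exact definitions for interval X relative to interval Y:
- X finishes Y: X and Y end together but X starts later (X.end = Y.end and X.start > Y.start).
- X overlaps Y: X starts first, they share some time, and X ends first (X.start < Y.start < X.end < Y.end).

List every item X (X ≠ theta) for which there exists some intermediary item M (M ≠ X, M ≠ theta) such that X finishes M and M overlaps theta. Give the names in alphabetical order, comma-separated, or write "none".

Target theta = [17:50, 22:00].
Intermediaries M with M overlaps theta: beta, epsilon, iota.
Via beta — items with X finishes beta: none.
Via epsilon — items with X finishes epsilon: none.
Via iota — items with X finishes iota: none.
Union: none.

none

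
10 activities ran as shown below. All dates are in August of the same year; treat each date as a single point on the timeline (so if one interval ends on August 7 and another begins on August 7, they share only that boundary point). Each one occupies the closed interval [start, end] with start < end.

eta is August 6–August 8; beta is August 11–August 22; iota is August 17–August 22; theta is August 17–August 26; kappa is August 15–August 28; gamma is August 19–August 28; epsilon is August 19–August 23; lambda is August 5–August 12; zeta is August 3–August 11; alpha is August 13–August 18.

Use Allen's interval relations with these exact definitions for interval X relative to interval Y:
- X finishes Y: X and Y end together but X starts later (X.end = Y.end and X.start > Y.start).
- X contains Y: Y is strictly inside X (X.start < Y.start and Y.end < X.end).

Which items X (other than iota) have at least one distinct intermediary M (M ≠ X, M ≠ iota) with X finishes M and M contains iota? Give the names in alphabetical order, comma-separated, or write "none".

Target iota = [August 17, August 22].
Intermediaries M with M contains iota: kappa.
Via kappa — items with X finishes kappa: gamma.
Union: gamma.

gamma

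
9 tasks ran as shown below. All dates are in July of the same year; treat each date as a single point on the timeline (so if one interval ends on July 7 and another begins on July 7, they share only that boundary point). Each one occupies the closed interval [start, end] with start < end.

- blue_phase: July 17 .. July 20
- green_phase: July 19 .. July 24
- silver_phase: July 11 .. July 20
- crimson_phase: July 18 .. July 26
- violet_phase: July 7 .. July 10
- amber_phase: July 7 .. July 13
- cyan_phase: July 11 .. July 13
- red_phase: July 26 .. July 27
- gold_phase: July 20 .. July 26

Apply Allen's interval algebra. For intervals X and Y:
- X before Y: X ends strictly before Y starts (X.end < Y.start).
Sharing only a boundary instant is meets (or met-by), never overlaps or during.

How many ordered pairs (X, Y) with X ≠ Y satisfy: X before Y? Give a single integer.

Checking all 72 ordered pairs for relation 'before'; matching pairs in alphabetical order:
(amber_phase, blue_phase): amber_phase before blue_phase ✓
(amber_phase, crimson_phase): amber_phase before crimson_phase ✓
(amber_phase, gold_phase): amber_phase before gold_phase ✓
(amber_phase, green_phase): amber_phase before green_phase ✓
(amber_phase, red_phase): amber_phase before red_phase ✓
(blue_phase, red_phase): blue_phase before red_phase ✓
(cyan_phase, blue_phase): cyan_phase before blue_phase ✓
(cyan_phase, crimson_phase): cyan_phase before crimson_phase ✓
(cyan_phase, gold_phase): cyan_phase before gold_phase ✓
(cyan_phase, green_phase): cyan_phase before green_phase ✓
(cyan_phase, red_phase): cyan_phase before red_phase ✓
(green_phase, red_phase): green_phase before red_phase ✓
(silver_phase, red_phase): silver_phase before red_phase ✓
(violet_phase, blue_phase): violet_phase before blue_phase ✓
(violet_phase, crimson_phase): violet_phase before crimson_phase ✓
(violet_phase, cyan_phase): violet_phase before cyan_phase ✓
(violet_phase, gold_phase): violet_phase before gold_phase ✓
(violet_phase, green_phase): violet_phase before green_phase ✓
(violet_phase, red_phase): violet_phase before red_phase ✓
(violet_phase, silver_phase): violet_phase before silver_phase ✓
Count: 20.

20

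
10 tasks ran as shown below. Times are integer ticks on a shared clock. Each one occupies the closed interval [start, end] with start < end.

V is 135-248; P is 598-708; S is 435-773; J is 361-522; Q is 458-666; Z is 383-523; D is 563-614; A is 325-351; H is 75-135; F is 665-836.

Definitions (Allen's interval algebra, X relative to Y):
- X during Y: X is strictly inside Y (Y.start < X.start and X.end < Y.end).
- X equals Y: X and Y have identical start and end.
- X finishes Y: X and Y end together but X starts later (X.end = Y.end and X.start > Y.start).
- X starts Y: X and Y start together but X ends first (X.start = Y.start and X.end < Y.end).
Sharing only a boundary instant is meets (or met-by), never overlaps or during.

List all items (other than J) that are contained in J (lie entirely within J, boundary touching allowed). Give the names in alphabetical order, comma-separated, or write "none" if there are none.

Target J = [361, 522].
A [325, 351] → before → no.
D [563, 614] → after → no.
F [665, 836] → after → no.
H [75, 135] → before → no.
P [598, 708] → after → no.
Q [458, 666] → overlapped-by → no.
S [435, 773] → overlapped-by → no.
V [135, 248] → before → no.
Z [383, 523] → overlapped-by → no.
Result: none.

none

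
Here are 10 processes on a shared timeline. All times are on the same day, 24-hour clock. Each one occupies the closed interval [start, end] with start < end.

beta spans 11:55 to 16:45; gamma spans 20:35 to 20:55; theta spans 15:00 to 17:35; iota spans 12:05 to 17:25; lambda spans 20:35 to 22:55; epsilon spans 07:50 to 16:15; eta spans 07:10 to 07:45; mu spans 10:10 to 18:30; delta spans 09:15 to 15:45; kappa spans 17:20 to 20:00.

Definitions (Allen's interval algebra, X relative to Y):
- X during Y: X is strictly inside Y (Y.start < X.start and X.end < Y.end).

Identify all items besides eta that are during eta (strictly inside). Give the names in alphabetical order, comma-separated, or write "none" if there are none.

none

Target eta = [07:10, 07:45].
beta [11:55, 16:45] → after → no.
delta [09:15, 15:45] → after → no.
epsilon [07:50, 16:15] → after → no.
gamma [20:35, 20:55] → after → no.
iota [12:05, 17:25] → after → no.
kappa [17:20, 20:00] → after → no.
lambda [20:35, 22:55] → after → no.
mu [10:10, 18:30] → after → no.
theta [15:00, 17:35] → after → no.
Result: none.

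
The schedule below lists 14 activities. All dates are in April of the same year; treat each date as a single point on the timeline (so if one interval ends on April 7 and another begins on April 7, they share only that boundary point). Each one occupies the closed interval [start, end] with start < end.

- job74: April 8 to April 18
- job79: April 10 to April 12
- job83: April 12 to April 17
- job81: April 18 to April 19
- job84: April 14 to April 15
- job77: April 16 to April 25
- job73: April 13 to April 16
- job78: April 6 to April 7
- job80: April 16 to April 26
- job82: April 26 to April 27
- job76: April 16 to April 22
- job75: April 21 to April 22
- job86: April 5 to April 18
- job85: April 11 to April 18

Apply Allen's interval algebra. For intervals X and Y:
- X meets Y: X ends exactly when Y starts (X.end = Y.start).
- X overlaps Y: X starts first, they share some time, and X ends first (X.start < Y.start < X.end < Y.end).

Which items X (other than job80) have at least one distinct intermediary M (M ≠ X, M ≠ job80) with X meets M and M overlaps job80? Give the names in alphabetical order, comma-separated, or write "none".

job79

Target job80 = [April 16, April 26].
Intermediaries M with M overlaps job80: job74, job83, job85, job86.
Via job74 — items with X meets job74: none.
Via job83 — items with X meets job83: job79.
Via job85 — items with X meets job85: none.
Via job86 — items with X meets job86: none.
Union: job79.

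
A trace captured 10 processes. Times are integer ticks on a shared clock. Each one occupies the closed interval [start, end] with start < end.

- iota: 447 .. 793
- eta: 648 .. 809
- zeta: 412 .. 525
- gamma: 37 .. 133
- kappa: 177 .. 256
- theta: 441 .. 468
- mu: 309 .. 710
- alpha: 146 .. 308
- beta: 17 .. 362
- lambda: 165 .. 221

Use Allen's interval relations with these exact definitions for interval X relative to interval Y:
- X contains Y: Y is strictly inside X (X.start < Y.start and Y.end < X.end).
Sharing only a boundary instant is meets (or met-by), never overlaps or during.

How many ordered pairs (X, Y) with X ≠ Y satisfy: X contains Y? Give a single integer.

Checking all 90 ordered pairs for relation 'contains'; matching pairs in alphabetical order:
(alpha, kappa): alpha contains kappa ✓
(alpha, lambda): alpha contains lambda ✓
(beta, alpha): beta contains alpha ✓
(beta, gamma): beta contains gamma ✓
(beta, kappa): beta contains kappa ✓
(beta, lambda): beta contains lambda ✓
(mu, theta): mu contains theta ✓
(mu, zeta): mu contains zeta ✓
(zeta, theta): zeta contains theta ✓
Count: 9.

9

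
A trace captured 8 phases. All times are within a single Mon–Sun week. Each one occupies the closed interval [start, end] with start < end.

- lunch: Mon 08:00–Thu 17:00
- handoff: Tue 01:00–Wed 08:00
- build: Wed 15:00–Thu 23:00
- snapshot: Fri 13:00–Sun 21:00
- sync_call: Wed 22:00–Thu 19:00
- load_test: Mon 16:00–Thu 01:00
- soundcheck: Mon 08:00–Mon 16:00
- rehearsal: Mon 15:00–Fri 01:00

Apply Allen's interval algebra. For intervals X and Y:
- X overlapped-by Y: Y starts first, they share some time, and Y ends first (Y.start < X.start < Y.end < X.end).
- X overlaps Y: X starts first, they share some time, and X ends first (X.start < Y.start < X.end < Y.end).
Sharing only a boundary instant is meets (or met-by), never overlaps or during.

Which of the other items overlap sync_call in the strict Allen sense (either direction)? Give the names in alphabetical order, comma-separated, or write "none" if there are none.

Target sync_call = [Wed 22:00, Thu 19:00].
build [Wed 15:00, Thu 23:00] → contains → no.
handoff [Tue 01:00, Wed 08:00] → before → no.
load_test [Mon 16:00, Thu 01:00] → overlaps → yes.
lunch [Mon 08:00, Thu 17:00] → overlaps → yes.
rehearsal [Mon 15:00, Fri 01:00] → contains → no.
snapshot [Fri 13:00, Sun 21:00] → after → no.
soundcheck [Mon 08:00, Mon 16:00] → before → no.
Result: load_test, lunch.

load_test, lunch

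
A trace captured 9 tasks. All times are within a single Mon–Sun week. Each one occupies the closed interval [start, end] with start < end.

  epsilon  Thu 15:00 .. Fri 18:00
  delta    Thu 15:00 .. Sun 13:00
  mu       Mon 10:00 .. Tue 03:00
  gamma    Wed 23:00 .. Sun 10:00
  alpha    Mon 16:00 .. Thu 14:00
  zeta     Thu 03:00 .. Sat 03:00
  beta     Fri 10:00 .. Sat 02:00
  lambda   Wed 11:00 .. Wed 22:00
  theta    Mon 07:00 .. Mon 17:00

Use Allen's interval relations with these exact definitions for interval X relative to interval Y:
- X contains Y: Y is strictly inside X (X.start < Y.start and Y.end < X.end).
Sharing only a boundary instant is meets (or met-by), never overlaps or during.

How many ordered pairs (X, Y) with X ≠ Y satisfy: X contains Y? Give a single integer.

7

Checking all 72 ordered pairs for relation 'contains'; matching pairs in alphabetical order:
(alpha, lambda): alpha contains lambda ✓
(delta, beta): delta contains beta ✓
(gamma, beta): gamma contains beta ✓
(gamma, epsilon): gamma contains epsilon ✓
(gamma, zeta): gamma contains zeta ✓
(zeta, beta): zeta contains beta ✓
(zeta, epsilon): zeta contains epsilon ✓
Count: 7.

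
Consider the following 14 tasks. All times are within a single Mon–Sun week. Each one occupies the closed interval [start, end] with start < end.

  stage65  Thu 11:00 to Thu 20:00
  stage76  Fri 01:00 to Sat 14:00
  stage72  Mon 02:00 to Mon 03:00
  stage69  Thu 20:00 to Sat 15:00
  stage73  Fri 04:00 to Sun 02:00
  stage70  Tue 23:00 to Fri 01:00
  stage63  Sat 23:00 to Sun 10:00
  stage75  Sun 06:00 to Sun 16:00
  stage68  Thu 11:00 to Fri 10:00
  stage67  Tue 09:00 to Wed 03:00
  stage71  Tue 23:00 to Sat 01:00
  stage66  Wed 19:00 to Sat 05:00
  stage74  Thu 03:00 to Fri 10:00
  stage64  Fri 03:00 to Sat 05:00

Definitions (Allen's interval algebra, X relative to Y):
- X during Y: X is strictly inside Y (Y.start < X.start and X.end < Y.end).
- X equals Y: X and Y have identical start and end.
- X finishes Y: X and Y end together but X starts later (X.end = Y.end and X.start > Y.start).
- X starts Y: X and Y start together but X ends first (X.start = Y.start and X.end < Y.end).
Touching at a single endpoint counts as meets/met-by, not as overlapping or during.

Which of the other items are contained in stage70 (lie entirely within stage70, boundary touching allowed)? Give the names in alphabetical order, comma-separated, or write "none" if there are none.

Target stage70 = [Tue 23:00, Fri 01:00].
stage63 [Sat 23:00, Sun 10:00] → after → no.
stage64 [Fri 03:00, Sat 05:00] → after → no.
stage65 [Thu 11:00, Thu 20:00] → during → yes.
stage66 [Wed 19:00, Sat 05:00] → overlapped-by → no.
stage67 [Tue 09:00, Wed 03:00] → overlaps → no.
stage68 [Thu 11:00, Fri 10:00] → overlapped-by → no.
stage69 [Thu 20:00, Sat 15:00] → overlapped-by → no.
stage71 [Tue 23:00, Sat 01:00] → started-by → no.
stage72 [Mon 02:00, Mon 03:00] → before → no.
stage73 [Fri 04:00, Sun 02:00] → after → no.
stage74 [Thu 03:00, Fri 10:00] → overlapped-by → no.
stage75 [Sun 06:00, Sun 16:00] → after → no.
stage76 [Fri 01:00, Sat 14:00] → met-by → no.
Result: stage65.

stage65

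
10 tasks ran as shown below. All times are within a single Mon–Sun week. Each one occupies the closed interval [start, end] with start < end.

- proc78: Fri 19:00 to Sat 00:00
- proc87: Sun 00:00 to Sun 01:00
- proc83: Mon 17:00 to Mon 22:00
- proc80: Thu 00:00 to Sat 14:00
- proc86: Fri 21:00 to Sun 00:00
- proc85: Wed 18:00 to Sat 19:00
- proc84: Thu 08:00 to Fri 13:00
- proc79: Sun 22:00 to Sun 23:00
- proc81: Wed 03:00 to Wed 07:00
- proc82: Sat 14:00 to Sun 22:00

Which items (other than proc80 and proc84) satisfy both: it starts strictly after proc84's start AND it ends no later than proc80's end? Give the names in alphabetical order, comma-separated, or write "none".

proc78

Conditions: its start is strictly after proc84's start (X.start > Thu 08:00) AND its end is no later than proc80's end (X.end <= Sat 14:00).
proc78: start Fri 19:00 > Thu 08:00? ✓; end Sat 00:00 <= Sat 14:00? ✓ → yes.
proc79: start Sun 22:00 > Thu 08:00? ✓; end Sun 23:00 <= Sat 14:00? ✗ → no.
proc81: start Wed 03:00 > Thu 08:00? ✗; end Wed 07:00 <= Sat 14:00? ✓ → no.
proc82: start Sat 14:00 > Thu 08:00? ✓; end Sun 22:00 <= Sat 14:00? ✗ → no.
proc83: start Mon 17:00 > Thu 08:00? ✗; end Mon 22:00 <= Sat 14:00? ✓ → no.
proc85: start Wed 18:00 > Thu 08:00? ✗; end Sat 19:00 <= Sat 14:00? ✗ → no.
proc86: start Fri 21:00 > Thu 08:00? ✓; end Sun 00:00 <= Sat 14:00? ✗ → no.
proc87: start Sun 00:00 > Thu 08:00? ✓; end Sun 01:00 <= Sat 14:00? ✗ → no.
Result: proc78.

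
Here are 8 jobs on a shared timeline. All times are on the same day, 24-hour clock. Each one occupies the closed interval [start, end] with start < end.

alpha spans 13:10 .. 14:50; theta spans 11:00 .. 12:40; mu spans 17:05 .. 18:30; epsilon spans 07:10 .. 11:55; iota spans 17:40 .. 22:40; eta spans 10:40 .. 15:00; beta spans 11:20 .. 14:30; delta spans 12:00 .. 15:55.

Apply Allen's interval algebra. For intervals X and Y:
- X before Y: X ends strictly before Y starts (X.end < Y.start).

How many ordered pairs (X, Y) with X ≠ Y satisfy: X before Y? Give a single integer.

15

Checking all 56 ordered pairs for relation 'before'; matching pairs in alphabetical order:
(alpha, iota): alpha before iota ✓
(alpha, mu): alpha before mu ✓
(beta, iota): beta before iota ✓
(beta, mu): beta before mu ✓
(delta, iota): delta before iota ✓
(delta, mu): delta before mu ✓
(epsilon, alpha): epsilon before alpha ✓
(epsilon, delta): epsilon before delta ✓
(epsilon, iota): epsilon before iota ✓
(epsilon, mu): epsilon before mu ✓
(eta, iota): eta before iota ✓
(eta, mu): eta before mu ✓
(theta, alpha): theta before alpha ✓
(theta, iota): theta before iota ✓
(theta, mu): theta before mu ✓
Count: 15.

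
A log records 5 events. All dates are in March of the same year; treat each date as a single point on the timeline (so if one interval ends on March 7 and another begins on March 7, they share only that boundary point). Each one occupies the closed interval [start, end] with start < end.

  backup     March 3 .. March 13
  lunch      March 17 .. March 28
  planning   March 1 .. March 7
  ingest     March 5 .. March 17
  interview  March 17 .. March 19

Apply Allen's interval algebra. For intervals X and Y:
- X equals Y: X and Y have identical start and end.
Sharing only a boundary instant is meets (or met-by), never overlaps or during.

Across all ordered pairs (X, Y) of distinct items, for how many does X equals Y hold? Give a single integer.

0

Checking all 20 ordered pairs for relation 'equals'; matching pairs in alphabetical order:
No pair satisfies it.
Count: 0.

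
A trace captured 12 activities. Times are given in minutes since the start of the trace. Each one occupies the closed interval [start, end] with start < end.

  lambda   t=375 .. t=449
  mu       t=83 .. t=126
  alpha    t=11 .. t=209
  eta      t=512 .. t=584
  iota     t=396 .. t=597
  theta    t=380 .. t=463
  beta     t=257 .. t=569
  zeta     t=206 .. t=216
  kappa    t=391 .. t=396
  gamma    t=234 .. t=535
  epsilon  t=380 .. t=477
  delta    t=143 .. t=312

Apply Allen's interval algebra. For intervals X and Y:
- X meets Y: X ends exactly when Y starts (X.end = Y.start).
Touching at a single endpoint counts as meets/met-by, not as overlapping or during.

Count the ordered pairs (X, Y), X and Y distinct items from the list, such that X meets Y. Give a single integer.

1

Checking all 132 ordered pairs for relation 'meets'; matching pairs in alphabetical order:
(kappa, iota): kappa meets iota ✓
Count: 1.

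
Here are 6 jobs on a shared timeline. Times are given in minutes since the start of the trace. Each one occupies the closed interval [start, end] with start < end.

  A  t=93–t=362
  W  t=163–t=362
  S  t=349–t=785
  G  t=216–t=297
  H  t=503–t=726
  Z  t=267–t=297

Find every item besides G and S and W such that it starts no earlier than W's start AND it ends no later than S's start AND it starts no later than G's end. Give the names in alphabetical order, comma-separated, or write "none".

Z

Conditions: its start is no earlier than W's start (X.start >= t=163) AND its end is no later than S's start (X.end <= t=349) AND its start is no later than G's end (X.start <= t=297).
A: start t=93 >= t=163? ✗; end t=362 <= t=349? ✗; start t=93 <= t=297? ✓ → no.
H: start t=503 >= t=163? ✓; end t=726 <= t=349? ✗; start t=503 <= t=297? ✗ → no.
Z: start t=267 >= t=163? ✓; end t=297 <= t=349? ✓; start t=267 <= t=297? ✓ → yes.
Result: Z.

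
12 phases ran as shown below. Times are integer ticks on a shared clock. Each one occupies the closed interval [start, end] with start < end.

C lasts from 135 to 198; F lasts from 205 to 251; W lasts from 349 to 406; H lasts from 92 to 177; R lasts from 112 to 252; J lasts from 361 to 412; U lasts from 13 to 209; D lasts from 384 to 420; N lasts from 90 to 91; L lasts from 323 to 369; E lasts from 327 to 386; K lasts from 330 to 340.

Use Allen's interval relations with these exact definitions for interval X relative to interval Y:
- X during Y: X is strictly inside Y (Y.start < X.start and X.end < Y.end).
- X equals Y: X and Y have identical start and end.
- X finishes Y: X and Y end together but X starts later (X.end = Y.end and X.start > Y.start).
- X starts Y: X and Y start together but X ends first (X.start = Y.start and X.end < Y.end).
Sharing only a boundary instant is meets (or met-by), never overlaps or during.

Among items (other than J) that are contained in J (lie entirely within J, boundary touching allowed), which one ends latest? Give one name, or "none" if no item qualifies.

none

Target J = [361, 412].
C [135, 198] → before → excluded.
D [384, 420] → overlapped-by → excluded.
E [327, 386] → overlaps → excluded.
F [205, 251] → before → excluded.
H [92, 177] → before → excluded.
K [330, 340] → before → excluded.
L [323, 369] → overlaps → excluded.
N [90, 91] → before → excluded.
R [112, 252] → before → excluded.
U [13, 209] → before → excluded.
W [349, 406] → overlaps → excluded.
No candidates → none.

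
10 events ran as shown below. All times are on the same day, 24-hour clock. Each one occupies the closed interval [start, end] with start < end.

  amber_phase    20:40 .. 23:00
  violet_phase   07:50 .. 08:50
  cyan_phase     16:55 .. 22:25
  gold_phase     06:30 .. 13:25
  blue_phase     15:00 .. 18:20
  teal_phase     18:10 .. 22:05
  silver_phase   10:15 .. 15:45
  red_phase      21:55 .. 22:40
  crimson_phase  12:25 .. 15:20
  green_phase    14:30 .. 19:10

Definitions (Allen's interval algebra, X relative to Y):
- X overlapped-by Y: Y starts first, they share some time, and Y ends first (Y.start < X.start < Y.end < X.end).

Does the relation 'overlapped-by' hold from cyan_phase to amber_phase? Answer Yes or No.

No

cyan_phase = [16:55, 22:25], amber_phase = [20:40, 23:00].
Actual relation of cyan_phase to amber_phase: overlaps.
Asked whether 'overlapped-by' holds → No.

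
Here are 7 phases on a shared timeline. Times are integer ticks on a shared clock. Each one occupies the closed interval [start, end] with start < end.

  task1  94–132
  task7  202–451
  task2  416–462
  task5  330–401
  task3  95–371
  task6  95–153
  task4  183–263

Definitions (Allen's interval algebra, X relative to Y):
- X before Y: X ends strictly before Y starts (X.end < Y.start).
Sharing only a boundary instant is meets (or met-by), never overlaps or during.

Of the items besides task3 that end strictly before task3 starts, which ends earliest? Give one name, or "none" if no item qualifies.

none

Target task3 = [95, 371].
task1 [94, 132] → overlaps → excluded.
task2 [416, 462] → after → excluded.
task4 [183, 263] → during → excluded.
task5 [330, 401] → overlapped-by → excluded.
task6 [95, 153] → starts → excluded.
task7 [202, 451] → overlapped-by → excluded.
No candidates → none.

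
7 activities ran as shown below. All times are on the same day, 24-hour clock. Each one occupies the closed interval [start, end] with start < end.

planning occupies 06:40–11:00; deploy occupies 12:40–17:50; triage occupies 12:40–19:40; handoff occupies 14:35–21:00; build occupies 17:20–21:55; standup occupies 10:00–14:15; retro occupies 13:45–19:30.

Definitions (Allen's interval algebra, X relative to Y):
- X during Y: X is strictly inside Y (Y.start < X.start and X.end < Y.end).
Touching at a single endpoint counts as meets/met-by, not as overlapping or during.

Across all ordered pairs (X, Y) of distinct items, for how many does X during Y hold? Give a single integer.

1

Checking all 42 ordered pairs for relation 'during'; matching pairs in alphabetical order:
(retro, triage): retro during triage ✓
Count: 1.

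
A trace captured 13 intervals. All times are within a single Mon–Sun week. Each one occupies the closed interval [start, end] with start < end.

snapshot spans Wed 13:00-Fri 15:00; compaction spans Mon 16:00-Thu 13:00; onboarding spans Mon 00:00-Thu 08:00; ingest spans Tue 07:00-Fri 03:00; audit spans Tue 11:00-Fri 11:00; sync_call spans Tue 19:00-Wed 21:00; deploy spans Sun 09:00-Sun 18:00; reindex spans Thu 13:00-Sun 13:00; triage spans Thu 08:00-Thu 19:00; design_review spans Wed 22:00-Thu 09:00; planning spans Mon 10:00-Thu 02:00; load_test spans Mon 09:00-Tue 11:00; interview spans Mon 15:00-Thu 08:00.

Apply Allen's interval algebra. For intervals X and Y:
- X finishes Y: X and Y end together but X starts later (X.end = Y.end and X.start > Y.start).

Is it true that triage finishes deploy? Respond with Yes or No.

No

triage = [Thu 08:00, Thu 19:00], deploy = [Sun 09:00, Sun 18:00].
Actual relation of triage to deploy: before.
Asked whether 'finishes' holds → No.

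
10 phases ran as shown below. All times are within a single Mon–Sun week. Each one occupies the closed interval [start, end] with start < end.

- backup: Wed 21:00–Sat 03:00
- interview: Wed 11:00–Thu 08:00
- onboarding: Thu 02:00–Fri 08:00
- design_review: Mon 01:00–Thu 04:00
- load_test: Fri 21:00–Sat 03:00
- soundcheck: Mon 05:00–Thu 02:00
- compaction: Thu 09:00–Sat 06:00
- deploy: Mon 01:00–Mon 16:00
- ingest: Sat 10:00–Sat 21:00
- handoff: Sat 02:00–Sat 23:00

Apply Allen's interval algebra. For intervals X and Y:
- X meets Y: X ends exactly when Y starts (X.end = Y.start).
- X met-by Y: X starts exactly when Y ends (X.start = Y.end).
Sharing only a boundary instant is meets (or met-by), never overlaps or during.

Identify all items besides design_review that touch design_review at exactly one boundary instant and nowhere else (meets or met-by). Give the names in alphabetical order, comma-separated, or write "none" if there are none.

none

Target design_review = [Mon 01:00, Thu 04:00].
backup [Wed 21:00, Sat 03:00] → overlapped-by → no.
compaction [Thu 09:00, Sat 06:00] → after → no.
deploy [Mon 01:00, Mon 16:00] → starts → no.
handoff [Sat 02:00, Sat 23:00] → after → no.
ingest [Sat 10:00, Sat 21:00] → after → no.
interview [Wed 11:00, Thu 08:00] → overlapped-by → no.
load_test [Fri 21:00, Sat 03:00] → after → no.
onboarding [Thu 02:00, Fri 08:00] → overlapped-by → no.
soundcheck [Mon 05:00, Thu 02:00] → during → no.
Result: none.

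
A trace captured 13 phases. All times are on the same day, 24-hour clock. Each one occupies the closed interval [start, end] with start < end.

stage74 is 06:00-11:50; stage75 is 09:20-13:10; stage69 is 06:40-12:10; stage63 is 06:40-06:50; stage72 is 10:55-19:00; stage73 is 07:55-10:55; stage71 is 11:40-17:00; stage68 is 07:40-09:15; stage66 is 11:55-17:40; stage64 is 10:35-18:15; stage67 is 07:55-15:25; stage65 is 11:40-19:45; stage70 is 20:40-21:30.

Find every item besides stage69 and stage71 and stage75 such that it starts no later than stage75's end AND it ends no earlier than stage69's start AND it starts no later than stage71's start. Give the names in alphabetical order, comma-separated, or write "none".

Conditions: its start is no later than stage75's end (X.start <= 13:10) AND its end is no earlier than stage69's start (X.end >= 06:40) AND its start is no later than stage71's start (X.start <= 11:40).
stage63: start 06:40 <= 13:10? ✓; end 06:50 >= 06:40? ✓; start 06:40 <= 11:40? ✓ → yes.
stage64: start 10:35 <= 13:10? ✓; end 18:15 >= 06:40? ✓; start 10:35 <= 11:40? ✓ → yes.
stage65: start 11:40 <= 13:10? ✓; end 19:45 >= 06:40? ✓; start 11:40 <= 11:40? ✓ → yes.
stage66: start 11:55 <= 13:10? ✓; end 17:40 >= 06:40? ✓; start 11:55 <= 11:40? ✗ → no.
stage67: start 07:55 <= 13:10? ✓; end 15:25 >= 06:40? ✓; start 07:55 <= 11:40? ✓ → yes.
stage68: start 07:40 <= 13:10? ✓; end 09:15 >= 06:40? ✓; start 07:40 <= 11:40? ✓ → yes.
stage70: start 20:40 <= 13:10? ✗; end 21:30 >= 06:40? ✓; start 20:40 <= 11:40? ✗ → no.
stage72: start 10:55 <= 13:10? ✓; end 19:00 >= 06:40? ✓; start 10:55 <= 11:40? ✓ → yes.
stage73: start 07:55 <= 13:10? ✓; end 10:55 >= 06:40? ✓; start 07:55 <= 11:40? ✓ → yes.
stage74: start 06:00 <= 13:10? ✓; end 11:50 >= 06:40? ✓; start 06:00 <= 11:40? ✓ → yes.
Result: stage63, stage64, stage65, stage67, stage68, stage72, stage73, stage74.

stage63, stage64, stage65, stage67, stage68, stage72, stage73, stage74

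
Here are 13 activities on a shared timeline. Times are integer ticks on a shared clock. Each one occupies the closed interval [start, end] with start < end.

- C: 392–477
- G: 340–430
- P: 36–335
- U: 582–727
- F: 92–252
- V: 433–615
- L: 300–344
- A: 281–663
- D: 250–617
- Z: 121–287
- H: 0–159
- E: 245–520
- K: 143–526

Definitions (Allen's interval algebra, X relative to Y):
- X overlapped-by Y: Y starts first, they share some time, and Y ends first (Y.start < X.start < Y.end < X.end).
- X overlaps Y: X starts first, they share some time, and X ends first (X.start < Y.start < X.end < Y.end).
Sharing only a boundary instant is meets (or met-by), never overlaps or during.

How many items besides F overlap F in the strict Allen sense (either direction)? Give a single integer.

Target F = [92, 252].
A [281, 663] → after → no.
C [392, 477] → after → no.
D [250, 617] → overlapped-by → counts.
E [245, 520] → overlapped-by → counts.
G [340, 430] → after → no.
H [0, 159] → overlaps → counts.
K [143, 526] → overlapped-by → counts.
L [300, 344] → after → no.
P [36, 335] → contains → no.
U [582, 727] → after → no.
V [433, 615] → after → no.
Z [121, 287] → overlapped-by → counts.
Total: 5.

5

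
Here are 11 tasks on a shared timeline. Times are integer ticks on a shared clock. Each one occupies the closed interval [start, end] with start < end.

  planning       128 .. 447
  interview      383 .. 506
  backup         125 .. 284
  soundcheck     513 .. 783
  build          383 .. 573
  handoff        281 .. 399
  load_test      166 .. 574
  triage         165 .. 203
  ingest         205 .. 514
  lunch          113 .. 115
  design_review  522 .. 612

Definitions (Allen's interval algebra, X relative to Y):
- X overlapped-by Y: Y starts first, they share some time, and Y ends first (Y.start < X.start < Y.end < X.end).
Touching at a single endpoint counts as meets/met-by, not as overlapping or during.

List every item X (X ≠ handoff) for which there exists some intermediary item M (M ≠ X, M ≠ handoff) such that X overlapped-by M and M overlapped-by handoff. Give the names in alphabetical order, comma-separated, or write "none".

Target handoff = [281, 399].
Intermediaries M with M overlapped-by handoff: build, interview.
Via build — items with X overlapped-by build: design_review, soundcheck.
Via interview — items with X overlapped-by interview: none.
Union: design_review, soundcheck.

design_review, soundcheck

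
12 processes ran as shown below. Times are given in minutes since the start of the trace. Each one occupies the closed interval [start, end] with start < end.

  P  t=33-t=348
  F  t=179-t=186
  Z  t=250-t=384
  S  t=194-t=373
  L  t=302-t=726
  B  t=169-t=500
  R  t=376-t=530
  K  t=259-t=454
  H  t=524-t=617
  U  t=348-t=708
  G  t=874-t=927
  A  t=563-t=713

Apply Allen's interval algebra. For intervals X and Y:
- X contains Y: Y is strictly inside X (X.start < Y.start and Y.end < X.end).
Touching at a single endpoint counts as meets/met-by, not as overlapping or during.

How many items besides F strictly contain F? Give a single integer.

Target F = [t=179, t=186].
A [t=563, t=713] → after → no.
B [t=169, t=500] → contains → counts.
G [t=874, t=927] → after → no.
H [t=524, t=617] → after → no.
K [t=259, t=454] → after → no.
L [t=302, t=726] → after → no.
P [t=33, t=348] → contains → counts.
R [t=376, t=530] → after → no.
S [t=194, t=373] → after → no.
U [t=348, t=708] → after → no.
Z [t=250, t=384] → after → no.
Total: 2.

2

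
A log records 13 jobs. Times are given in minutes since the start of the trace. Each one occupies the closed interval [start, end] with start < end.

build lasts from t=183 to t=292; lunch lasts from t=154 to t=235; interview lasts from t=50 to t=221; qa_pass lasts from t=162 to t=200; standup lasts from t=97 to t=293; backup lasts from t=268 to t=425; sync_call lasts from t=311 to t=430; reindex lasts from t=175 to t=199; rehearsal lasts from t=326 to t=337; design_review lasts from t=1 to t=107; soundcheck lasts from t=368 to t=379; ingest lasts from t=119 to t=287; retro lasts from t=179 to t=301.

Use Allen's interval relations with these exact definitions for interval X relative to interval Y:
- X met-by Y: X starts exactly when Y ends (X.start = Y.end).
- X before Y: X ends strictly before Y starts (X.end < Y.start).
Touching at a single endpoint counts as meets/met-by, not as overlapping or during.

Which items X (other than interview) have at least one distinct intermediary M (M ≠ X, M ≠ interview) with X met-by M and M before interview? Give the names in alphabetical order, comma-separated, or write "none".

Target interview = [t=50, t=221].
Intermediaries M with M before interview: none.
Union: none.

none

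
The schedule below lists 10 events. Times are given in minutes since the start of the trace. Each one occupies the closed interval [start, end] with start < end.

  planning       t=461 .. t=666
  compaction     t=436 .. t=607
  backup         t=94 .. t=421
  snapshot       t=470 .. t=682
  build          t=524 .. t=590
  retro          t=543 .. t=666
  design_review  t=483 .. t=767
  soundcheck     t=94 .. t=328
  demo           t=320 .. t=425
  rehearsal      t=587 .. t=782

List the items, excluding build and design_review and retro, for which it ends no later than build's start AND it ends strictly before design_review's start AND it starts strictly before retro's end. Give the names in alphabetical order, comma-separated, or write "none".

Conditions: its end is no later than build's start (X.end <= t=524) AND its end is strictly before design_review's start (X.end < t=483) AND its start is strictly before retro's end (X.start < t=666).
backup: end t=421 <= t=524? ✓; end t=421 < t=483? ✓; start t=94 < t=666? ✓ → yes.
compaction: end t=607 <= t=524? ✗; end t=607 < t=483? ✗; start t=436 < t=666? ✓ → no.
demo: end t=425 <= t=524? ✓; end t=425 < t=483? ✓; start t=320 < t=666? ✓ → yes.
planning: end t=666 <= t=524? ✗; end t=666 < t=483? ✗; start t=461 < t=666? ✓ → no.
rehearsal: end t=782 <= t=524? ✗; end t=782 < t=483? ✗; start t=587 < t=666? ✓ → no.
snapshot: end t=682 <= t=524? ✗; end t=682 < t=483? ✗; start t=470 < t=666? ✓ → no.
soundcheck: end t=328 <= t=524? ✓; end t=328 < t=483? ✓; start t=94 < t=666? ✓ → yes.
Result: backup, demo, soundcheck.

backup, demo, soundcheck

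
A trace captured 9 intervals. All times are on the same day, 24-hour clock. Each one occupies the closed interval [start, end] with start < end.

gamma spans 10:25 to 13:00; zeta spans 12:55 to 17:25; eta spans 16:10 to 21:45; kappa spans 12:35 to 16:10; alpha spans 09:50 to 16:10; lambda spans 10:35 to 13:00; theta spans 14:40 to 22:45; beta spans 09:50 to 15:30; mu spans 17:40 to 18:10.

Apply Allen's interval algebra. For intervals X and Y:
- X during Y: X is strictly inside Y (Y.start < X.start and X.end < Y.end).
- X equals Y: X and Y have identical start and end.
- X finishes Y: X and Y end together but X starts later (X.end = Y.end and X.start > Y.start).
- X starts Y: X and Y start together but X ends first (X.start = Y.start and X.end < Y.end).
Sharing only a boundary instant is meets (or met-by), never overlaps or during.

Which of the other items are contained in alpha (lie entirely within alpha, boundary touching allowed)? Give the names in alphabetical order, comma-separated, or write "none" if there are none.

Target alpha = [09:50, 16:10].
beta [09:50, 15:30] → starts → yes.
eta [16:10, 21:45] → met-by → no.
gamma [10:25, 13:00] → during → yes.
kappa [12:35, 16:10] → finishes → yes.
lambda [10:35, 13:00] → during → yes.
mu [17:40, 18:10] → after → no.
theta [14:40, 22:45] → overlapped-by → no.
zeta [12:55, 17:25] → overlapped-by → no.
Result: beta, gamma, kappa, lambda.

beta, gamma, kappa, lambda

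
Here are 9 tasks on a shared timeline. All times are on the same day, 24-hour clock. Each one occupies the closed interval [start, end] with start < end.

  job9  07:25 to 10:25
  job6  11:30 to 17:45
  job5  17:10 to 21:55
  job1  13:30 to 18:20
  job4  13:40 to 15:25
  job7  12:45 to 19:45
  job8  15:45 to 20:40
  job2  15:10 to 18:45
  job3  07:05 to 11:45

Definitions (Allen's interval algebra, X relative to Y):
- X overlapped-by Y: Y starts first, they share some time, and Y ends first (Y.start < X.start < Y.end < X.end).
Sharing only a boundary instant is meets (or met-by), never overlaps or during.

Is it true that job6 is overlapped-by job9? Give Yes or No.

No

job6 = [11:30, 17:45], job9 = [07:25, 10:25].
Actual relation of job6 to job9: after.
Asked whether 'overlapped-by' holds → No.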